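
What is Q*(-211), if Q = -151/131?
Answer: 31861/131 ≈ 243.21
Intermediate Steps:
Q = -151/131 (Q = -151*1/131 = -151/131 ≈ -1.1527)
Q*(-211) = -151/131*(-211) = 31861/131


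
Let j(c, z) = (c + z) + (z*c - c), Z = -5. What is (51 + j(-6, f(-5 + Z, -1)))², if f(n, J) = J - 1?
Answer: 3721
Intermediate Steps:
f(n, J) = -1 + J
j(c, z) = z + c*z (j(c, z) = (c + z) + (c*z - c) = (c + z) + (-c + c*z) = z + c*z)
(51 + j(-6, f(-5 + Z, -1)))² = (51 + (-1 - 1)*(1 - 6))² = (51 - 2*(-5))² = (51 + 10)² = 61² = 3721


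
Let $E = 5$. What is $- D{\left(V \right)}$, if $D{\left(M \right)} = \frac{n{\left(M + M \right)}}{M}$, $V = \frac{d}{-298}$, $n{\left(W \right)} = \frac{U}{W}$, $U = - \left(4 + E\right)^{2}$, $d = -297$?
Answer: $\frac{44402}{1089} \approx 40.773$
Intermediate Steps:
$U = -81$ ($U = - \left(4 + 5\right)^{2} = - 9^{2} = \left(-1\right) 81 = -81$)
$n{\left(W \right)} = - \frac{81}{W}$
$V = \frac{297}{298}$ ($V = - \frac{297}{-298} = \left(-297\right) \left(- \frac{1}{298}\right) = \frac{297}{298} \approx 0.99664$)
$D{\left(M \right)} = - \frac{81}{2 M^{2}}$ ($D{\left(M \right)} = \frac{\left(-81\right) \frac{1}{M + M}}{M} = \frac{\left(-81\right) \frac{1}{2 M}}{M} = \frac{\left(- \frac{81}{2}\right) \frac{1}{M}}{M} = - \frac{81}{2 M^{2}}$)
$- D{\left(V \right)} = - \frac{-81}{2 \cdot \frac{88209}{88804}} = - \frac{\left(-81\right) 88804}{2 \cdot 88209} = \left(-1\right) \left(- \frac{44402}{1089}\right) = \frac{44402}{1089}$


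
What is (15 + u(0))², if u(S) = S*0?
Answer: 225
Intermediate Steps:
u(S) = 0
(15 + u(0))² = (15 + 0)² = 15² = 225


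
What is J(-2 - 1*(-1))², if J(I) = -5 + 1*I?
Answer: 36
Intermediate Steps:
J(I) = -5 + I
J(-2 - 1*(-1))² = (-5 + (-2 - 1*(-1)))² = (-5 + (-2 + 1))² = (-5 - 1)² = (-6)² = 36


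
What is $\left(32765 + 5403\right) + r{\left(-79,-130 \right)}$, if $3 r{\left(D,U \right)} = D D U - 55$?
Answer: $- \frac{696881}{3} \approx -2.3229 \cdot 10^{5}$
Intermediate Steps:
$r{\left(D,U \right)} = - \frac{55}{3} + \frac{U D^{2}}{3}$ ($r{\left(D,U \right)} = \frac{D D U - 55}{3} = \frac{D^{2} U - 55}{3} = \frac{U D^{2} - 55}{3} = \frac{-55 + U D^{2}}{3} = - \frac{55}{3} + \frac{U D^{2}}{3}$)
$\left(32765 + 5403\right) + r{\left(-79,-130 \right)} = \left(32765 + 5403\right) + \left(- \frac{55}{3} + \frac{1}{3} \left(-130\right) \left(-79\right)^{2}\right) = 38168 + \left(- \frac{55}{3} + \frac{1}{3} \left(-130\right) 6241\right) = 38168 - \frac{811385}{3} = - \frac{696881}{3}$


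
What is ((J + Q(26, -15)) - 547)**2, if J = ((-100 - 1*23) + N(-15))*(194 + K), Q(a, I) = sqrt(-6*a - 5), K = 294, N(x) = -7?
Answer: (63987 - I*sqrt(161))**2 ≈ 4.0943e+9 - 1.62e+6*I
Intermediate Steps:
Q(a, I) = sqrt(-5 - 6*a)
J = -63440 (J = ((-100 - 1*23) - 7)*(194 + 294) = ((-100 - 23) - 7)*488 = (-123 - 7)*488 = -130*488 = -63440)
((J + Q(26, -15)) - 547)**2 = ((-63440 + sqrt(-5 - 6*26)) - 547)**2 = ((-63440 + sqrt(-5 - 156)) - 547)**2 = ((-63440 + sqrt(-161)) - 547)**2 = ((-63440 + I*sqrt(161)) - 547)**2 = (-63987 + I*sqrt(161))**2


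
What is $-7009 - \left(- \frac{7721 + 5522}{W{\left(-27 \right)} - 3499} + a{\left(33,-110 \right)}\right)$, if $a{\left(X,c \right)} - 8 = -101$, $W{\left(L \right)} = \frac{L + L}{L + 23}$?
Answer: $- \frac{48237922}{6971} \approx -6919.8$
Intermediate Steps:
$W{\left(L \right)} = \frac{2 L}{23 + L}$
$a{\left(X,c \right)} = -93$ ($a{\left(X,c \right)} = 8 - 101 = -93$)
$-7009 - \left(- \frac{7721 + 5522}{W{\left(-27 \right)} - 3499} + a{\left(33,-110 \right)}\right) = -7009 + \left(\frac{7721 + 5522}{2 \left(-27\right) \frac{1}{23 - 27} - 3499} - -93\right) = -7009 + \left(\frac{13243}{2 \left(-27\right) \frac{1}{-4} - 3499} + 93\right) = -7009 + \left(\frac{13243}{2 \left(-27\right) \left(- \frac{1}{4}\right) - 3499} + 93\right) = -7009 + \left(\frac{13243}{\frac{27}{2} - 3499} + 93\right) = -7009 + \left(\frac{13243}{- \frac{6971}{2}} + 93\right) = -7009 + \left(13243 \left(- \frac{2}{6971}\right) + 93\right) = -7009 + \left(- \frac{26486}{6971} + 93\right) = -7009 + \frac{621817}{6971} = - \frac{48237922}{6971}$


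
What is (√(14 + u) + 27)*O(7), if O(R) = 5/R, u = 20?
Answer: 135/7 + 5*√34/7 ≈ 23.451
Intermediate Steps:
(√(14 + u) + 27)*O(7) = (√(14 + 20) + 27)*(5/7) = (√34 + 27)*(5*(⅐)) = (27 + √34)*(5/7) = 135/7 + 5*√34/7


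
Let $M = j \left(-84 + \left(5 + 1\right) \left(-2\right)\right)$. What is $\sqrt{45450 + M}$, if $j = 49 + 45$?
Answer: $\sqrt{36426} \approx 190.86$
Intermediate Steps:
$j = 94$
$M = -9024$ ($M = 94 \left(-84 + \left(5 + 1\right) \left(-2\right)\right) = 94 \left(-84 + 6 \left(-2\right)\right) = 94 \left(-84 - 12\right) = 94 \left(-96\right) = -9024$)
$\sqrt{45450 + M} = \sqrt{45450 - 9024} = \sqrt{36426}$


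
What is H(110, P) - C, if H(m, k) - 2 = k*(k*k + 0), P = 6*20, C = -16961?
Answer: 1744963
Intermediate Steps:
P = 120
H(m, k) = 2 + k**3 (H(m, k) = 2 + k*(k*k + 0) = 2 + k*(k**2 + 0) = 2 + k*k**2 = 2 + k**3)
H(110, P) - C = (2 + 120**3) - 1*(-16961) = (2 + 1728000) + 16961 = 1728002 + 16961 = 1744963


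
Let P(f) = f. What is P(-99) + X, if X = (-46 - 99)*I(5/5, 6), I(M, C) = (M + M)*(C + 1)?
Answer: -2129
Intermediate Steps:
I(M, C) = 2*M*(1 + C) (I(M, C) = (2*M)*(1 + C) = 2*M*(1 + C))
X = -2030 (X = (-46 - 99)*(2*(5/5)*(1 + 6)) = -290*5*(1/5)*7 = -290*7 = -145*14 = -2030)
P(-99) + X = -99 - 2030 = -2129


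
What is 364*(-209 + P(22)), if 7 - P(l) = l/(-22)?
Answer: -73164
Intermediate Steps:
P(l) = 7 + l/22 (P(l) = 7 - l/(-22) = 7 - l*(-1)/22 = 7 - (-1)*l/22 = 7 + l/22)
364*(-209 + P(22)) = 364*(-209 + (7 + (1/22)*22)) = 364*(-209 + (7 + 1)) = 364*(-209 + 8) = 364*(-201) = -73164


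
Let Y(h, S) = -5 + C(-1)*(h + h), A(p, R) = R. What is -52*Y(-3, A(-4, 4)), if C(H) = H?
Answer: -52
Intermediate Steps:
Y(h, S) = -5 - 2*h (Y(h, S) = -5 - (h + h) = -5 - 2*h)
-52*Y(-3, A(-4, 4)) = -52*(-5 - 2*(-3)) = -52*(-5 + 6) = -52*1 = -52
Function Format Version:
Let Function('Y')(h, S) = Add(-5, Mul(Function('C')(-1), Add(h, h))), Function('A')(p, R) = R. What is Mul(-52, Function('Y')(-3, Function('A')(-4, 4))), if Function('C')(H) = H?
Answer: -52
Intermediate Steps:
Function('Y')(h, S) = Add(-5, Mul(-2, h)) (Function('Y')(h, S) = Add(-5, Mul(-1, Add(h, h))) = Add(-5, Mul(-1, Mul(2, h))) = Add(-5, Mul(-2, h)))
Mul(-52, Function('Y')(-3, Function('A')(-4, 4))) = Mul(-52, Add(-5, Mul(-2, -3))) = Mul(-52, Add(-5, 6)) = Mul(-52, 1) = -52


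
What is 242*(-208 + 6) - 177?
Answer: -49061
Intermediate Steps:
242*(-208 + 6) - 177 = 242*(-202) - 177 = -48884 - 177 = -49061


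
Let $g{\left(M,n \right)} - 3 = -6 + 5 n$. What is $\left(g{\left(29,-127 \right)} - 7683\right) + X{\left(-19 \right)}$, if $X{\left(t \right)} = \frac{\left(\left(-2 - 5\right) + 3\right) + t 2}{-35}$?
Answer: $- \frac{41599}{5} \approx -8319.8$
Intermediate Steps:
$g{\left(M,n \right)} = -3 + 5 n$ ($g{\left(M,n \right)} = 3 + \left(-6 + 5 n\right) = -3 + 5 n$)
$X{\left(t \right)} = \frac{4}{35} - \frac{2 t}{35}$ ($X{\left(t \right)} = \left(\left(-7 + 3\right) + 2 t\right) \left(- \frac{1}{35}\right) = \left(-4 + 2 t\right) \left(- \frac{1}{35}\right) = \frac{4}{35} - \frac{2 t}{35}$)
$\left(g{\left(29,-127 \right)} - 7683\right) + X{\left(-19 \right)} = \left(\left(-3 + 5 \left(-127\right)\right) - 7683\right) + \left(\frac{4}{35} - - \frac{38}{35}\right) = \left(\left(-3 - 635\right) - 7683\right) + \left(\frac{4}{35} + \frac{38}{35}\right) = \left(-638 - 7683\right) + \frac{6}{5} = -8321 + \frac{6}{5} = - \frac{41599}{5}$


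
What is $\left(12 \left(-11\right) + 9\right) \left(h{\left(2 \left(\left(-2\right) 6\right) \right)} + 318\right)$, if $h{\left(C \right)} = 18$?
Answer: $-41328$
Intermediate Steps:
$\left(12 \left(-11\right) + 9\right) \left(h{\left(2 \left(\left(-2\right) 6\right) \right)} + 318\right) = \left(12 \left(-11\right) + 9\right) \left(18 + 318\right) = \left(-132 + 9\right) 336 = \left(-123\right) 336 = -41328$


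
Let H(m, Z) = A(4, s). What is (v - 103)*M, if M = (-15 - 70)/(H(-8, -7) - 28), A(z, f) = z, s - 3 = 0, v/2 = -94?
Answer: -8245/8 ≈ -1030.6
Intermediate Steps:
v = -188 (v = 2*(-94) = -188)
s = 3 (s = 3 + 0 = 3)
H(m, Z) = 4
M = 85/24 (M = (-15 - 70)/(4 - 28) = -85/(-24) = -85*(-1/24) = 85/24 ≈ 3.5417)
(v - 103)*M = (-188 - 103)*(85/24) = -291*85/24 = -8245/8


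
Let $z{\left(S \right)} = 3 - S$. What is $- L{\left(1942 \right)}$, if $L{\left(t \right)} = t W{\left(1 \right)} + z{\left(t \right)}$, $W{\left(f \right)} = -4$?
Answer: $9707$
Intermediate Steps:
$L{\left(t \right)} = 3 - 5 t$ ($L{\left(t \right)} = t \left(-4\right) - \left(-3 + t\right) = - 4 t - \left(-3 + t\right) = 3 - 5 t$)
$- L{\left(1942 \right)} = - (3 - 9710) = \left(-1\right) \left(-9707\right) = 9707$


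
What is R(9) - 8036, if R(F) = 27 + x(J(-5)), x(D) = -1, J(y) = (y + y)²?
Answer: -8010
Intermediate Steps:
J(y) = 4*y² (J(y) = (2*y)² = 4*y²)
R(F) = 26 (R(F) = 27 - 1 = 26)
R(9) - 8036 = 26 - 8036 = -8010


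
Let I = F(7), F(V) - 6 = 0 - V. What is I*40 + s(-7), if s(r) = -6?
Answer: -46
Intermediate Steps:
F(V) = 6 - V (F(V) = 6 + (0 - V) = 6 - V)
I = -1 (I = 6 - 1*7 = 6 - 7 = -1)
I*40 + s(-7) = -1*40 - 6 = -40 - 6 = -46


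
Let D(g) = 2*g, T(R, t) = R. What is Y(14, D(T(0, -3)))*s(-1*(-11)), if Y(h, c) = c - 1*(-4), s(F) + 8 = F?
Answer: 12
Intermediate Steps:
s(F) = -8 + F
Y(h, c) = 4 + c (Y(h, c) = c + 4 = 4 + c)
Y(14, D(T(0, -3)))*s(-1*(-11)) = (4 + 2*0)*(-8 - 1*(-11)) = (4 + 0)*(-8 + 11) = 4*3 = 12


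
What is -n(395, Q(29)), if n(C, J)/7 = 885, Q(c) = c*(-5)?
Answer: -6195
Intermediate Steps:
Q(c) = -5*c
n(C, J) = 6195 (n(C, J) = 7*885 = 6195)
-n(395, Q(29)) = -1*6195 = -6195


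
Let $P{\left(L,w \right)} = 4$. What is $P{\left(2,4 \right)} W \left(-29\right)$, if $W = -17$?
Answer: $1972$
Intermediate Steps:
$P{\left(2,4 \right)} W \left(-29\right) = 4 \left(-17\right) \left(-29\right) = \left(-68\right) \left(-29\right) = 1972$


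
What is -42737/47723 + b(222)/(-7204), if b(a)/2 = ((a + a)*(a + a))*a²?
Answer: -231830074333913/85949123 ≈ -2.6973e+6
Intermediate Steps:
b(a) = 8*a⁴ (b(a) = 2*(((a + a)*(a + a))*a²) = 2*(((2*a)*(2*a))*a²) = 2*((4*a²)*a²) = 2*(4*a⁴) = 8*a⁴)
-42737/47723 + b(222)/(-7204) = -42737/47723 + (8*222⁴)/(-7204) = -42737*1/47723 + (8*2428912656)*(-1/7204) = -42737/47723 + 19431301248*(-1/7204) = -42737/47723 - 4857825312/1801 = -231830074333913/85949123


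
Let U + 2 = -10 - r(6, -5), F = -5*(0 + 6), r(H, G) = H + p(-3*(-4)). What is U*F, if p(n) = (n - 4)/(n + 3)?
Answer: 556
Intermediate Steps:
p(n) = (-4 + n)/(3 + n)
r(H, G) = 8/15 + H (r(H, G) = H + (-4 - 3*(-4))/(3 - 3*(-4)) = H + (-4 + 12)/(3 + 12) = H + 8/15 = 8/15 + H)
F = -30 (F = -5*6 = -30)
U = -278/15 (U = -2 + (-10 - (8/15 + 6)) = -2 + (-10 - 1*98/15) = -2 + (-10 - 98/15) = -2 - 248/15 = -278/15 ≈ -18.533)
U*F = -278/15*(-30) = 556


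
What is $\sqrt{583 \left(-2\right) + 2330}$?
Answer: $2 \sqrt{291} \approx 34.117$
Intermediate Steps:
$\sqrt{583 \left(-2\right) + 2330} = \sqrt{-1166 + 2330} = \sqrt{1164} = 2 \sqrt{291}$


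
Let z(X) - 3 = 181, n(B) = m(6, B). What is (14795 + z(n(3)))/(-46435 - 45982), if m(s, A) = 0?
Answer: -14979/92417 ≈ -0.16208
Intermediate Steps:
n(B) = 0
z(X) = 184 (z(X) = 3 + 181 = 184)
(14795 + z(n(3)))/(-46435 - 45982) = (14795 + 184)/(-46435 - 45982) = 14979/(-92417) = 14979*(-1/92417) = -14979/92417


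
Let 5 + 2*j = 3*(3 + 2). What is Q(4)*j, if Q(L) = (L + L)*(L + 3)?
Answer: 280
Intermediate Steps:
j = 5 (j = -5/2 + (3*(3 + 2))/2 = -5/2 + (3*5)/2 = -5/2 + (½)*15 = -5/2 + 15/2 = 5)
Q(L) = 2*L*(3 + L) (Q(L) = (2*L)*(3 + L) = 2*L*(3 + L))
Q(4)*j = (2*4*(3 + 4))*5 = (2*4*7)*5 = 56*5 = 280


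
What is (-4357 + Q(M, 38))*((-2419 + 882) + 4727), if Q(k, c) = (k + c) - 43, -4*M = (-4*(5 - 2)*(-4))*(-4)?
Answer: -13761660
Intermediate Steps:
M = 48 (M = --4*(5 - 2)*(-4)*(-4)/4 = --4*3*(-4)*(-4)/4 = -(-12*(-4))*(-4)/4 = -12*(-4) = -¼*(-192) = 48)
Q(k, c) = -43 + c + k (Q(k, c) = (c + k) - 43 = -43 + c + k)
(-4357 + Q(M, 38))*((-2419 + 882) + 4727) = (-4357 + (-43 + 38 + 48))*((-2419 + 882) + 4727) = (-4357 + 43)*(-1537 + 4727) = -4314*3190 = -13761660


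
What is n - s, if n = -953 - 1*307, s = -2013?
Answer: 753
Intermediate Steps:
n = -1260 (n = -953 - 307 = -1260)
n - s = -1260 - 1*(-2013) = -1260 + 2013 = 753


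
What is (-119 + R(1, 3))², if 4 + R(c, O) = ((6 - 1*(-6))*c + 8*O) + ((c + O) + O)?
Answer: 6400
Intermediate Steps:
R(c, O) = -4 + 10*O + 13*c (R(c, O) = -4 + (((6 - 1*(-6))*c + 8*O) + ((c + O) + O)) = -4 + (((6 + 6)*c + 8*O) + ((O + c) + O)) = -4 + ((12*c + 8*O) + (c + 2*O)) = -4 + ((8*O + 12*c) + (c + 2*O)) = -4 + (10*O + 13*c) = -4 + 10*O + 13*c)
(-119 + R(1, 3))² = (-119 + (-4 + 10*3 + 13*1))² = (-119 + (-4 + 30 + 13))² = (-119 + 39)² = (-80)² = 6400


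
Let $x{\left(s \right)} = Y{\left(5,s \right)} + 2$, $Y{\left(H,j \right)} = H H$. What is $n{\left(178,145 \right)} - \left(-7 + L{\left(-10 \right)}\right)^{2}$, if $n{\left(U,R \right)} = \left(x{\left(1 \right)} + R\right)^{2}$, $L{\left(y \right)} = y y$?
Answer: $20935$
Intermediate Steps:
$Y{\left(H,j \right)} = H^{2}$
$L{\left(y \right)} = y^{2}$
$x{\left(s \right)} = 27$ ($x{\left(s \right)} = 5^{2} + 2 = 25 + 2 = 27$)
$n{\left(U,R \right)} = \left(27 + R\right)^{2}$
$n{\left(178,145 \right)} - \left(-7 + L{\left(-10 \right)}\right)^{2} = \left(27 + 145\right)^{2} - \left(-7 + \left(-10\right)^{2}\right)^{2} = 172^{2} - \left(-7 + 100\right)^{2} = 29584 - 93^{2} = 29584 - 8649 = 20935$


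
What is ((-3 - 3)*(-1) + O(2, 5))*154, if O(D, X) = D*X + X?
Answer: 3234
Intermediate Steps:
O(D, X) = X + D*X
((-3 - 3)*(-1) + O(2, 5))*154 = ((-3 - 3)*(-1) + 5*(1 + 2))*154 = (-6*(-1) + 5*3)*154 = (6 + 15)*154 = 21*154 = 3234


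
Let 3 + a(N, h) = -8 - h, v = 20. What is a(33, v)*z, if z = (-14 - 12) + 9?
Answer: 527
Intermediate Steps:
a(N, h) = -11 - h (a(N, h) = -3 + (-8 - h) = -11 - h)
z = -17 (z = -26 + 9 = -17)
a(33, v)*z = (-11 - 1*20)*(-17) = (-11 - 20)*(-17) = -31*(-17) = 527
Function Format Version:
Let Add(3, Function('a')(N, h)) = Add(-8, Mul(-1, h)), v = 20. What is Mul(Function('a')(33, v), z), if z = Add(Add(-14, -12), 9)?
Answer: 527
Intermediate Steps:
Function('a')(N, h) = Add(-11, Mul(-1, h)) (Function('a')(N, h) = Add(-3, Add(-8, Mul(-1, h))) = Add(-11, Mul(-1, h)))
z = -17 (z = Add(-26, 9) = -17)
Mul(Function('a')(33, v), z) = Mul(Add(-11, Mul(-1, 20)), -17) = Mul(Add(-11, -20), -17) = Mul(-31, -17) = 527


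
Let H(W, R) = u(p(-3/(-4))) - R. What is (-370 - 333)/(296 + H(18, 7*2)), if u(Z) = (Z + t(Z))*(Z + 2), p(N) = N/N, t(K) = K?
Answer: -703/288 ≈ -2.4410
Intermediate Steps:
p(N) = 1
u(Z) = 2*Z*(2 + Z) (u(Z) = (Z + Z)*(Z + 2) = (2*Z)*(2 + Z) = 2*Z*(2 + Z))
H(W, R) = 6 - R (H(W, R) = 2*1*(2 + 1) - R = 2*1*3 - R = 6 - R)
(-370 - 333)/(296 + H(18, 7*2)) = (-370 - 333)/(296 + (6 - 7*2)) = -703/(296 + (6 - 1*14)) = -703/(296 + (6 - 14)) = -703/(296 - 8) = -703/288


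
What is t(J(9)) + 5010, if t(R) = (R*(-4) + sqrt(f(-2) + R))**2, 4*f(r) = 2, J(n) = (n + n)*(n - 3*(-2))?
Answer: 2343361/2 - 1080*sqrt(1082) ≈ 1.1362e+6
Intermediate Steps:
J(n) = 2*n*(6 + n) (J(n) = (2*n)*(n + 6) = (2*n)*(6 + n) = 2*n*(6 + n))
f(r) = 1/2 (f(r) = (1/4)*2 = 1/2)
t(R) = (sqrt(1/2 + R) - 4*R)**2 (t(R) = (R*(-4) + sqrt(1/2 + R))**2 = (-4*R + sqrt(1/2 + R))**2 = (sqrt(1/2 + R) - 4*R)**2)
t(J(9)) + 5010 = (8*(2*9*(6 + 9)) - sqrt(2)*sqrt(1 + 2*(2*9*(6 + 9))))**2/4 + 5010 = (8*(2*9*15) - sqrt(2)*sqrt(1 + 2*(2*9*15)))**2/4 + 5010 = (8*270 - sqrt(2)*sqrt(1 + 2*270))**2/4 + 5010 = (2160 - sqrt(2)*sqrt(1 + 540))**2/4 + 5010 = (2160 - sqrt(2)*sqrt(541))**2/4 + 5010 = (2160 - sqrt(1082))**2/4 + 5010 = 5010 + (2160 - sqrt(1082))**2/4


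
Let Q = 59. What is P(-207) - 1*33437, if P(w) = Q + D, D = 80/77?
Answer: -2570026/77 ≈ -33377.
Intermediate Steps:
D = 80/77 (D = 80*(1/77) = 80/77 ≈ 1.0390)
P(w) = 4623/77 (P(w) = 59 + 80/77 = 4623/77)
P(-207) - 1*33437 = 4623/77 - 1*33437 = 4623/77 - 33437 = -2570026/77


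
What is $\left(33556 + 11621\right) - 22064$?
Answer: $23113$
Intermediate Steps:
$\left(33556 + 11621\right) - 22064 = 45177 - 22064 = 23113$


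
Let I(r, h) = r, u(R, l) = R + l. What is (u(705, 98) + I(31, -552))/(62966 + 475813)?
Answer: 278/179593 ≈ 0.0015479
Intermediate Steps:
(u(705, 98) + I(31, -552))/(62966 + 475813) = ((705 + 98) + 31)/(62966 + 475813) = (803 + 31)/538779 = 834*(1/538779) = 278/179593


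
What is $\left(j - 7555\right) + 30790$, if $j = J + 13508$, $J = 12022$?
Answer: $48765$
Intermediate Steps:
$j = 25530$ ($j = 12022 + 13508 = 25530$)
$\left(j - 7555\right) + 30790 = \left(25530 - 7555\right) + 30790 = 17975 + 30790 = 48765$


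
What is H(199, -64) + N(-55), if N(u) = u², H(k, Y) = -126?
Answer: 2899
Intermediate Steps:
H(199, -64) + N(-55) = -126 + (-55)² = -126 + 3025 = 2899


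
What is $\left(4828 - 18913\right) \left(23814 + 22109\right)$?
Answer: $-646825455$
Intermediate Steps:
$\left(4828 - 18913\right) \left(23814 + 22109\right) = \left(4828 - 18913\right) 45923 = \left(-14085\right) 45923 = -646825455$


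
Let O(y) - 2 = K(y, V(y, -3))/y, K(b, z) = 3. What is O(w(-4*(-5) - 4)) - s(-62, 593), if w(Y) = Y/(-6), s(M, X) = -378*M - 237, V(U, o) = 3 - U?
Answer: -185585/8 ≈ -23198.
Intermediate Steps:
s(M, X) = -237 - 378*M
w(Y) = -Y/6 (w(Y) = Y*(-⅙) = -Y/6)
O(y) = 2 + 3/y
O(w(-4*(-5) - 4)) - s(-62, 593) = (2 + 3/((-(-4*(-5) - 4)/6))) - (-237 - 378*(-62)) = (2 + 3/((-(20 - 4)/6))) - (-237 + 23436) = (2 + 3/((-⅙*16))) - 1*23199 = (2 + 3/(-8/3)) - 23199 = (2 + 3*(-3/8)) - 23199 = (2 - 9/8) - 23199 = 7/8 - 23199 = -185585/8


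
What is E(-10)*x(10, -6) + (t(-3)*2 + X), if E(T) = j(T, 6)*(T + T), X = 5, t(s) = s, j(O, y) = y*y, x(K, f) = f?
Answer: 4319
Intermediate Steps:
j(O, y) = y²
E(T) = 72*T (E(T) = 6²*(T + T) = 36*(2*T) = 72*T)
E(-10)*x(10, -6) + (t(-3)*2 + X) = (72*(-10))*(-6) + (-3*2 + 5) = -720*(-6) + (-6 + 5) = 4320 - 1 = 4319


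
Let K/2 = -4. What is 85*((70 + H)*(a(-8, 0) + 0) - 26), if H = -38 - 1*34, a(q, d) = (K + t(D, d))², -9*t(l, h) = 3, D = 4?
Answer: -126140/9 ≈ -14016.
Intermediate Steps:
t(l, h) = -⅓ (t(l, h) = -⅑*3 = -⅓)
K = -8 (K = 2*(-4) = -8)
a(q, d) = 625/9 (a(q, d) = (-8 - ⅓)² = (-25/3)² = 625/9)
H = -72 (H = -38 - 34 = -72)
85*((70 + H)*(a(-8, 0) + 0) - 26) = 85*((70 - 72)*(625/9 + 0) - 26) = 85*(-2*625/9 - 26) = 85*(-1250/9 - 26) = 85*(-1484/9) = -126140/9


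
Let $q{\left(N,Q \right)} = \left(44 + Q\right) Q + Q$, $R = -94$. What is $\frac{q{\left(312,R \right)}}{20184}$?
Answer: $\frac{2303}{10092} \approx 0.2282$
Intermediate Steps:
$q{\left(N,Q \right)} = Q + Q \left(44 + Q\right)$ ($q{\left(N,Q \right)} = Q \left(44 + Q\right) + Q = Q + Q \left(44 + Q\right)$)
$\frac{q{\left(312,R \right)}}{20184} = \frac{\left(-94\right) \left(45 - 94\right)}{20184} = \left(-94\right) \left(-49\right) \frac{1}{20184} = 4606 \cdot \frac{1}{20184} = \frac{2303}{10092}$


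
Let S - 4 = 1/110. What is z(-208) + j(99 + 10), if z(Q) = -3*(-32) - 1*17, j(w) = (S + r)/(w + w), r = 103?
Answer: 1906191/23980 ≈ 79.491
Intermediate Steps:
S = 441/110 (S = 4 + 1/110 = 441/110 ≈ 4.0091)
j(w) = 11771/(220*w) (j(w) = (441/110 + 103)/(w + w) = 11771/(110*((2*w))) = 11771*(1/(2*w))/110 = 11771/(220*w))
z(Q) = 79 (z(Q) = 96 - 17 = 79)
z(-208) + j(99 + 10) = 79 + 11771/(220*(99 + 10)) = 79 + (11771/220)/109 = 79 + (11771/220)*(1/109) = 79 + 11771/23980 = 1906191/23980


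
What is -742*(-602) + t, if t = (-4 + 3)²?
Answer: 446685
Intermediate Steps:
t = 1 (t = (-1)² = 1)
-742*(-602) + t = -742*(-602) + 1 = 446684 + 1 = 446685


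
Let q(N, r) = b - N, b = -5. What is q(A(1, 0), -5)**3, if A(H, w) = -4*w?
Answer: -125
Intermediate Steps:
q(N, r) = -5 - N
q(A(1, 0), -5)**3 = (-5 - (-4)*0)**3 = (-5 - 1*0)**3 = (-5 + 0)**3 = (-5)**3 = -125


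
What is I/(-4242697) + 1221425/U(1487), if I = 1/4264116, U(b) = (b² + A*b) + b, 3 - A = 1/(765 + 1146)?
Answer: 105569515431924902690/191628536504046256383 ≈ 0.55091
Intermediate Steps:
A = 5732/1911 (A = 3 - 1/(765 + 1146) = 3 - 1/1911 = 5732/1911 ≈ 2.9995)
U(b) = b² + 7643*b/1911 (U(b) = (b² + 5732*b/1911) + b = b² + 7643*b/1911)
I = 1/4264116 ≈ 2.3452e-7
I/(-4242697) + 1221425/U(1487) = (1/4264116)/(-4242697) + 1221425/(((1/1911)*1487*(7643 + 1911*1487))) = (1/4264116)*(-1/4242697) + 1221425/(((1/1911)*1487*(7643 + 2841657))) = -1/18091352160852 + 1221425/(((1/1911)*1487*2849300)) = -1/18091352160852 + 1221425/(4236909100/1911) = -1/18091352160852 + 1221425*(1911/4236909100) = -1/18091352160852 + 93365727/169476364 = 105569515431924902690/191628536504046256383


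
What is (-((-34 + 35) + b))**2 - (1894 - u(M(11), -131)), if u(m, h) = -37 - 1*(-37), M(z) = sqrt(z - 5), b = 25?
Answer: -1218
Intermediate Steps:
M(z) = sqrt(-5 + z)
u(m, h) = 0 (u(m, h) = -37 + 37 = 0)
(-((-34 + 35) + b))**2 - (1894 - u(M(11), -131)) = (-((-34 + 35) + 25))**2 - (1894 - 1*0) = (-(1 + 25))**2 - (1894 + 0) = (-1*26)**2 - 1*1894 = (-26)**2 - 1894 = 676 - 1894 = -1218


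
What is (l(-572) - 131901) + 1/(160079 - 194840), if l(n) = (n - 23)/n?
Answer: -2622605415869/19883292 ≈ -1.3190e+5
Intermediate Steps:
l(n) = (-23 + n)/n
(l(-572) - 131901) + 1/(160079 - 194840) = ((-23 - 572)/(-572) - 131901) + 1/(160079 - 194840) = (-1/572*(-595) - 131901) + 1/(-34761) = (595/572 - 131901) - 1/34761 = -75446777/572 - 1/34761 = -2622605415869/19883292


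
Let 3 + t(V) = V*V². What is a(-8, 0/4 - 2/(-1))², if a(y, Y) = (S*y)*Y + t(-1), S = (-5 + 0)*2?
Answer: 24336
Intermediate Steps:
S = -10 (S = -5*2 = -10)
t(V) = -3 + V³ (t(V) = -3 + V*V² = -3 + V³)
a(y, Y) = -4 - 10*Y*y (a(y, Y) = (-10*y)*Y + (-3 + (-1)³) = -10*Y*y + (-3 - 1) = -10*Y*y - 4 = -4 - 10*Y*y)
a(-8, 0/4 - 2/(-1))² = (-4 - 10*(0/4 - 2/(-1))*(-8))² = (-4 - 10*(0*(¼) - 2*(-1))*(-8))² = (-4 - 10*(0 + 2)*(-8))² = (-4 - 10*2*(-8))² = (-4 + 160)² = 156² = 24336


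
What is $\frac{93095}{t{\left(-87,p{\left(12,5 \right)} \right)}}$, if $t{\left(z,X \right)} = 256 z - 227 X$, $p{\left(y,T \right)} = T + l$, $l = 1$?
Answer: $- \frac{93095}{23634} \approx -3.939$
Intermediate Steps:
$p{\left(y,T \right)} = 1 + T$ ($p{\left(y,T \right)} = T + 1 = 1 + T$)
$t{\left(z,X \right)} = - 227 X + 256 z$
$\frac{93095}{t{\left(-87,p{\left(12,5 \right)} \right)}} = \frac{93095}{- 227 \left(1 + 5\right) + 256 \left(-87\right)} = \frac{93095}{\left(-227\right) 6 - 22272} = \frac{93095}{-1362 - 22272} = \frac{93095}{-23634} = 93095 \left(- \frac{1}{23634}\right) = - \frac{93095}{23634}$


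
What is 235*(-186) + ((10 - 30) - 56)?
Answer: -43786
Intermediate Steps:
235*(-186) + ((10 - 30) - 56) = -43710 + (-20 - 56) = -43710 - 76 = -43786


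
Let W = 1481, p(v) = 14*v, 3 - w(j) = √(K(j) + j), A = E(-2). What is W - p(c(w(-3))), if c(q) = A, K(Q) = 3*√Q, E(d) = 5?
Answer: 1411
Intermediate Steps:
A = 5
w(j) = 3 - √(j + 3*√j) (w(j) = 3 - √(3*√j + j) = 3 - √(j + 3*√j))
c(q) = 5
W - p(c(w(-3))) = 1481 - 14*5 = 1481 - 1*70 = 1481 - 70 = 1411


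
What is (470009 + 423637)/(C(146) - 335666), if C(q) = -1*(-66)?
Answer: -446823/167800 ≈ -2.6628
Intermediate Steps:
C(q) = 66
(470009 + 423637)/(C(146) - 335666) = (470009 + 423637)/(66 - 335666) = 893646/(-335600) = 893646*(-1/335600) = -446823/167800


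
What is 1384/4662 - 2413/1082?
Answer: -4875959/2522142 ≈ -1.9333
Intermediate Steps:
1384/4662 - 2413/1082 = 1384*(1/4662) - 2413*1/1082 = 692/2331 - 2413/1082 = -4875959/2522142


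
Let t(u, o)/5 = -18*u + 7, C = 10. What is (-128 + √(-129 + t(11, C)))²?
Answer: 15300 - 512*I*√271 ≈ 15300.0 - 8428.6*I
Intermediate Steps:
t(u, o) = 35 - 90*u (t(u, o) = 5*(-18*u + 7) = 5*(7 - 18*u) = 35 - 90*u)
(-128 + √(-129 + t(11, C)))² = (-128 + √(-129 + (35 - 90*11)))² = (-128 + √(-129 + (35 - 990)))² = (-128 + √(-129 - 955))² = (-128 + √(-1084))² = (-128 + 2*I*√271)²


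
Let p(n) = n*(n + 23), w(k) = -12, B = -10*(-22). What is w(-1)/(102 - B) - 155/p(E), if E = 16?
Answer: -5401/36816 ≈ -0.14670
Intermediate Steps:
B = 220
p(n) = n*(23 + n)
w(-1)/(102 - B) - 155/p(E) = -12/(102 - 1*220) - 155*1/(16*(23 + 16)) = -12/(102 - 220) - 155/(16*39) = -12/(-118) - 155/624 = -12*(-1/118) - 155*1/624 = 6/59 - 155/624 = -5401/36816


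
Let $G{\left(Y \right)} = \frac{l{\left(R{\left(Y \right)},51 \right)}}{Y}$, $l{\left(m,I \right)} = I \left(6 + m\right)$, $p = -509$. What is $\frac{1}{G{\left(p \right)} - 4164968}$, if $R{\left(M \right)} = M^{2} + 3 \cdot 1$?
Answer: $- \frac{509}{2133182302} \approx -2.3861 \cdot 10^{-7}$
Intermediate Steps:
$R{\left(M \right)} = 3 + M^{2}$ ($R{\left(M \right)} = M^{2} + 3 = 3 + M^{2}$)
$G{\left(Y \right)} = \frac{459 + 51 Y^{2}}{Y}$ ($G{\left(Y \right)} = \frac{51 \left(6 + \left(3 + Y^{2}\right)\right)}{Y} = \frac{51 \left(9 + Y^{2}\right)}{Y} = \frac{459 + 51 Y^{2}}{Y}$)
$\frac{1}{G{\left(p \right)} - 4164968} = \frac{1}{\left(51 \left(-509\right) + \frac{459}{-509}\right) - 4164968} = \frac{1}{\left(-25959 + 459 \left(- \frac{1}{509}\right)\right) - 4164968} = \frac{1}{\left(-25959 - \frac{459}{509}\right) - 4164968} = \frac{1}{- \frac{13213590}{509} - 4164968} = \frac{1}{- \frac{2133182302}{509}} = - \frac{509}{2133182302}$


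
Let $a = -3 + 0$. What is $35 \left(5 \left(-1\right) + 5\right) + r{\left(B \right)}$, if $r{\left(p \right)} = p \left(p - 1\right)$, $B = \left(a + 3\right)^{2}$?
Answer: $0$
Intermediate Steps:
$a = -3$
$B = 0$ ($B = \left(-3 + 3\right)^{2} = 0^{2} = 0$)
$r{\left(p \right)} = p \left(-1 + p\right)$
$35 \left(5 \left(-1\right) + 5\right) + r{\left(B \right)} = 35 \left(5 \left(-1\right) + 5\right) + 0 \left(-1 + 0\right) = 35 \left(-5 + 5\right) + 0 \left(-1\right) = 35 \cdot 0 + 0 = 0 + 0 = 0$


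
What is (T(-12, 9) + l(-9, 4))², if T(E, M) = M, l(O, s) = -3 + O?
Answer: 9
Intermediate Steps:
(T(-12, 9) + l(-9, 4))² = (9 + (-3 - 9))² = (9 - 12)² = (-3)² = 9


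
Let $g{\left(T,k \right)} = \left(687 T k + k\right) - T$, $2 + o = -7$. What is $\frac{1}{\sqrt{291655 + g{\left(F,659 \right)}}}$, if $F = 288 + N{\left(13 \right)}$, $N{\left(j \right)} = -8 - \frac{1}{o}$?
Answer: $\frac{3 \sqrt{1143968198}}{1143968198} \approx 8.8698 \cdot 10^{-5}$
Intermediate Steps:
$o = -9$ ($o = -2 - 7 = -9$)
$N{\left(j \right)} = - \frac{71}{9}$ ($N{\left(j \right)} = -8 - \frac{1}{-9} = -8 - - \frac{1}{9} = -8 + \frac{1}{9} = - \frac{71}{9}$)
$F = \frac{2521}{9}$ ($F = 288 - \frac{71}{9} = \frac{2521}{9} \approx 280.11$)
$g{\left(T,k \right)} = k - T + 687 T k$ ($g{\left(T,k \right)} = \left(687 T k + k\right) - T = \left(k + 687 T k\right) - T = k - T + 687 T k$)
$\frac{1}{\sqrt{291655 + g{\left(F,659 \right)}}} = \frac{1}{\sqrt{291655 + \left(659 - \frac{2521}{9} + 687 \cdot \frac{2521}{9} \cdot 659\right)}} = \frac{1}{\sqrt{291655 + \left(659 - \frac{2521}{9} + \frac{380446631}{3}\right)}} = \frac{1}{\sqrt{291655 + \frac{1141343303}{9}}} = \frac{1}{\sqrt{\frac{1143968198}{9}}} = \frac{1}{\frac{1}{3} \sqrt{1143968198}} = \frac{3 \sqrt{1143968198}}{1143968198}$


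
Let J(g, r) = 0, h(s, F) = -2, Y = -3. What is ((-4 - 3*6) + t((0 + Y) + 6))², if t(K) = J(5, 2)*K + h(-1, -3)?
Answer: 576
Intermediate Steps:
t(K) = -2 (t(K) = 0*K - 2 = 0 - 2 = -2)
((-4 - 3*6) + t((0 + Y) + 6))² = ((-4 - 3*6) - 2)² = ((-4 - 18) - 2)² = (-22 - 2)² = (-24)² = 576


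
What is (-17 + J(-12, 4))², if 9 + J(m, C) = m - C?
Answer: 1764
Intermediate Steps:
J(m, C) = -9 + m - C (J(m, C) = -9 + (m - C) = -9 + m - C)
(-17 + J(-12, 4))² = (-17 + (-9 - 12 - 1*4))² = (-17 + (-9 - 12 - 4))² = (-17 - 25)² = (-42)² = 1764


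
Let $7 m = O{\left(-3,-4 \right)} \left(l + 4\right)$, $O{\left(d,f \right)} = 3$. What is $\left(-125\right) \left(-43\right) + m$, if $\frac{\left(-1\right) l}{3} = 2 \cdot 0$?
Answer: $\frac{37637}{7} \approx 5376.7$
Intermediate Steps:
$l = 0$ ($l = - 3 \cdot 2 \cdot 0 = \left(-3\right) 0 = 0$)
$m = \frac{12}{7}$ ($m = \frac{3 \left(0 + 4\right)}{7} = \frac{3 \cdot 4}{7} = \frac{1}{7} \cdot 12 = \frac{12}{7} \approx 1.7143$)
$\left(-125\right) \left(-43\right) + m = \left(-125\right) \left(-43\right) + \frac{12}{7} = 5375 + \frac{12}{7} = \frac{37637}{7}$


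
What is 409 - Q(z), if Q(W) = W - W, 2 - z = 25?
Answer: 409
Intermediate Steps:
z = -23 (z = 2 - 1*25 = 2 - 25 = -23)
Q(W) = 0
409 - Q(z) = 409 - 1*0 = 409 + 0 = 409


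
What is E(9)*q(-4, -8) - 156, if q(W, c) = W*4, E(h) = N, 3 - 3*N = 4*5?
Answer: -196/3 ≈ -65.333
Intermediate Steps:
N = -17/3 (N = 1 - 4*5/3 = 1 - ⅓*20 = 1 - 20/3 = -17/3 ≈ -5.6667)
E(h) = -17/3
q(W, c) = 4*W
E(9)*q(-4, -8) - 156 = -68*(-4)/3 - 156 = -17/3*(-16) - 156 = 272/3 - 156 = -196/3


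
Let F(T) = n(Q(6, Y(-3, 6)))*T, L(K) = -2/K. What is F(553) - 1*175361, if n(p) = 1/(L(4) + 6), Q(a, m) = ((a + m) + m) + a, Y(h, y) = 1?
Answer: -1927865/11 ≈ -1.7526e+5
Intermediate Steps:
Q(a, m) = 2*a + 2*m (Q(a, m) = (a + 2*m) + a = 2*a + 2*m)
n(p) = 2/11 (n(p) = 1/(-2/4 + 6) = 1/(-2*1/4 + 6) = 1/(-1/2 + 6) = 1/(11/2) = 2/11)
F(T) = 2*T/11
F(553) - 1*175361 = (2/11)*553 - 1*175361 = 1106/11 - 175361 = -1927865/11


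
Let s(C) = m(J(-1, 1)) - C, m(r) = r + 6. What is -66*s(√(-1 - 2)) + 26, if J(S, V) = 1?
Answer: -436 + 66*I*√3 ≈ -436.0 + 114.32*I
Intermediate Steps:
m(r) = 6 + r
s(C) = 7 - C (s(C) = (6 + 1) - C = 7 - C)
-66*s(√(-1 - 2)) + 26 = -66*(7 - √(-1 - 2)) + 26 = -66*(7 - √(-3)) + 26 = -66*(7 - I*√3) + 26 = (-462 + 66*I*√3) + 26 = -436 + 66*I*√3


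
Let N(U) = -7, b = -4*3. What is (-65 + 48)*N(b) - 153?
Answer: -34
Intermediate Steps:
b = -12
(-65 + 48)*N(b) - 153 = (-65 + 48)*(-7) - 153 = -17*(-7) - 153 = 119 - 153 = -34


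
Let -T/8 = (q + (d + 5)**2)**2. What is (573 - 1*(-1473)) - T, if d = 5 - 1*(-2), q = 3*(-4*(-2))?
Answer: 227838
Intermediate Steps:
q = 24 (q = 3*8 = 24)
d = 7 (d = 5 + 2 = 7)
T = -225792 (T = -8*(24 + (7 + 5)**2)**2 = -8*(24 + 12**2)**2 = -8*(24 + 144)**2 = -8*168**2 = -8*28224 = -225792)
(573 - 1*(-1473)) - T = (573 - 1*(-1473)) - 1*(-225792) = (573 + 1473) + 225792 = 2046 + 225792 = 227838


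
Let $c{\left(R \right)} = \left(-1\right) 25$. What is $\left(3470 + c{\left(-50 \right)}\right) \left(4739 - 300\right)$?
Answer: $15292355$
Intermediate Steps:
$c{\left(R \right)} = -25$
$\left(3470 + c{\left(-50 \right)}\right) \left(4739 - 300\right) = \left(3470 - 25\right) \left(4739 - 300\right) = 3445 \cdot 4439 = 15292355$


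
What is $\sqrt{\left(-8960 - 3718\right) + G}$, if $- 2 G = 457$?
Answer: $\frac{i \sqrt{51626}}{2} \approx 113.61 i$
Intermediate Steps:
$G = - \frac{457}{2}$ ($G = \left(- \frac{1}{2}\right) 457 = - \frac{457}{2} \approx -228.5$)
$\sqrt{\left(-8960 - 3718\right) + G} = \sqrt{\left(-8960 - 3718\right) - \frac{457}{2}} = \sqrt{-12678 - \frac{457}{2}} = \sqrt{- \frac{25813}{2}} = \frac{i \sqrt{51626}}{2}$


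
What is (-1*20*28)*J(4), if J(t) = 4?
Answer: -2240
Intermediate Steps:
(-1*20*28)*J(4) = (-1*20*28)*4 = -20*28*4 = -560*4 = -2240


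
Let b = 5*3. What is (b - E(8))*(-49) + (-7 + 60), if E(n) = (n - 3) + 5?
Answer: -192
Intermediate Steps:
E(n) = 2 + n (E(n) = (-3 + n) + 5 = 2 + n)
b = 15
(b - E(8))*(-49) + (-7 + 60) = (15 - (2 + 8))*(-49) + (-7 + 60) = (15 - 1*10)*(-49) + 53 = (15 - 10)*(-49) + 53 = 5*(-49) + 53 = -245 + 53 = -192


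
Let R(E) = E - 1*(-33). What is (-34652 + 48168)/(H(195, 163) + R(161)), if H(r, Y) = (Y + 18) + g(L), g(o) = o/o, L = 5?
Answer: 3379/94 ≈ 35.947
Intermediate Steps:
g(o) = 1
R(E) = 33 + E (R(E) = E + 33 = 33 + E)
H(r, Y) = 19 + Y (H(r, Y) = (Y + 18) + 1 = (18 + Y) + 1 = 19 + Y)
(-34652 + 48168)/(H(195, 163) + R(161)) = (-34652 + 48168)/((19 + 163) + (33 + 161)) = 13516/(182 + 194) = 13516/376 = 13516*(1/376) = 3379/94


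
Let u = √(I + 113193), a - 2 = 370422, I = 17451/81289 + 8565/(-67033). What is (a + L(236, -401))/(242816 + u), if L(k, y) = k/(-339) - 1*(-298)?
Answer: 166281900612593877972224/108911540950481603756787 - 1633768786*√19887219799097854252647/108911540950481603756787 ≈ 1.5246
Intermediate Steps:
I = 473552598/5449045537 (I = 17451*(1/81289) + 8565*(-1/67033) = 17451/81289 - 8565/67033 = 473552598/5449045537 ≈ 0.086906)
L(k, y) = 298 - k/339 (L(k, y) = k*(-1/339) + 298 = -k/339 + 298 = 298 - k/339)
a = 370424 (a = 2 + 370422 = 370424)
u = √19887219799097854252647/419157349 (u = √(473552598/5449045537 + 113193) = √(616794285022239/5449045537) = √19887219799097854252647/419157349 ≈ 336.44)
(a + L(236, -401))/(242816 + u) = (370424 + (298 - 1/339*236))/(242816 + √19887219799097854252647/419157349) = (370424 + (298 - 236/339))/(242816 + √19887219799097854252647/419157349) = (370424 + 100786/339)/(242816 + √19887219799097854252647/419157349) = 125674522/(339*(242816 + √19887219799097854252647/419157349))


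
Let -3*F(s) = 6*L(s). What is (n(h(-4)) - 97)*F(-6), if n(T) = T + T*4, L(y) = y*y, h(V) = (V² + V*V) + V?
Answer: -3096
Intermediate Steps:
h(V) = V + 2*V² (h(V) = (V² + V²) + V = 2*V² + V = V + 2*V²)
L(y) = y²
n(T) = 5*T (n(T) = T + 4*T = 5*T)
F(s) = -2*s²
(n(h(-4)) - 97)*F(-6) = (5*(-4*(1 + 2*(-4))) - 97)*(-2*(-6)²) = (5*(-4*(1 - 8)) - 97)*(-2*36) = (5*(-4*(-7)) - 97)*(-72) = (5*28 - 97)*(-72) = (140 - 97)*(-72) = 43*(-72) = -3096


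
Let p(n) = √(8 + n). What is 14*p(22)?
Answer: 14*√30 ≈ 76.681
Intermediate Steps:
14*p(22) = 14*√(8 + 22) = 14*√30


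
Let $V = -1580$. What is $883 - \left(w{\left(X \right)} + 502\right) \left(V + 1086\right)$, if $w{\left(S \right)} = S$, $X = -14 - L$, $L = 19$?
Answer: $232569$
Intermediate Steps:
$X = -33$ ($X = -14 - 19 = -33$)
$883 - \left(w{\left(X \right)} + 502\right) \left(V + 1086\right) = 883 - \left(-33 + 502\right) \left(-1580 + 1086\right) = 883 - 469 \left(-494\right) = 883 - -231686 = 883 + 231686 = 232569$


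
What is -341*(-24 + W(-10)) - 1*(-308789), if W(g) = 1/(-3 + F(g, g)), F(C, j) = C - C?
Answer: 951260/3 ≈ 3.1709e+5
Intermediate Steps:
F(C, j) = 0
W(g) = -⅓ (W(g) = 1/(-3 + 0) = 1/(-3) = -⅓)
-341*(-24 + W(-10)) - 1*(-308789) = -341*(-24 - ⅓) - 1*(-308789) = -341*(-73/3) + 308789 = 24893/3 + 308789 = 951260/3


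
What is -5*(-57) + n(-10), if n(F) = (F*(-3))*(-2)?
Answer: 225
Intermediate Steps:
n(F) = 6*F (n(F) = -3*F*(-2) = 6*F)
-5*(-57) + n(-10) = -5*(-57) + 6*(-10) = 285 - 60 = 225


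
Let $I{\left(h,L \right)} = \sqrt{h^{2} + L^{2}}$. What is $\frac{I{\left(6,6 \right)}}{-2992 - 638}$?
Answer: $- \frac{\sqrt{2}}{605} \approx -0.0023375$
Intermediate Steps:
$I{\left(h,L \right)} = \sqrt{L^{2} + h^{2}}$
$\frac{I{\left(6,6 \right)}}{-2992 - 638} = \frac{\sqrt{6^{2} + 6^{2}}}{-2992 - 638} = \frac{\sqrt{36 + 36}}{-3630} = \sqrt{72} \left(- \frac{1}{3630}\right) = 6 \sqrt{2} \left(- \frac{1}{3630}\right) = - \frac{\sqrt{2}}{605}$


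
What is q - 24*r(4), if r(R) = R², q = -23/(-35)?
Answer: -13417/35 ≈ -383.34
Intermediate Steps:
q = 23/35 (q = -23*(-1/35) = 23/35 ≈ 0.65714)
q - 24*r(4) = 23/35 - 24*4² = 23/35 - 24*16 = 23/35 - 384 = -13417/35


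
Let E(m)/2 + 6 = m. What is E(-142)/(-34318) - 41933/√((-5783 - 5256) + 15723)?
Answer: 148/17159 - 41933*√1171/2342 ≈ -612.69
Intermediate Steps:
E(m) = -12 + 2*m
E(-142)/(-34318) - 41933/√((-5783 - 5256) + 15723) = (-12 + 2*(-142))/(-34318) - 41933/√((-5783 - 5256) + 15723) = (-12 - 284)*(-1/34318) - 41933/√(-11039 + 15723) = -296*(-1/34318) - 41933*√1171/2342 = 148/17159 - 41933*√1171/2342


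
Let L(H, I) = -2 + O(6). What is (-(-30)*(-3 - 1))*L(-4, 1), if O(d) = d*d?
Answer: -4080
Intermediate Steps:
O(d) = d²
L(H, I) = 34 (L(H, I) = -2 + 6² = -2 + 36 = 34)
(-(-30)*(-3 - 1))*L(-4, 1) = -(-30)*(-3 - 1)*34 = -(-30)*(-4)*34 = -6*20*34 = -120*34 = -4080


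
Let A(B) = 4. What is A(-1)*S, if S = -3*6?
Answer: -72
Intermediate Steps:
S = -18
A(-1)*S = 4*(-18) = -72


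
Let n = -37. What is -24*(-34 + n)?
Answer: 1704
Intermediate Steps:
-24*(-34 + n) = -24*(-34 - 37) = -24*(-71) = 1704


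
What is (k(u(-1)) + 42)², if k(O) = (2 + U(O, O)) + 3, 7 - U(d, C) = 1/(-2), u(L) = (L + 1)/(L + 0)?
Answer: 11881/4 ≈ 2970.3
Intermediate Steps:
u(L) = (1 + L)/L
U(d, C) = 15/2 (U(d, C) = 7 - 1/(-2) = 7 - 1*(-½) = 7 + ½ = 15/2)
k(O) = 25/2 (k(O) = (2 + 15/2) + 3 = 19/2 + 3 = 25/2)
(k(u(-1)) + 42)² = (25/2 + 42)² = (109/2)² = 11881/4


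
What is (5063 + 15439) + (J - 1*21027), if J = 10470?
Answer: 9945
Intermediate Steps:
(5063 + 15439) + (J - 1*21027) = (5063 + 15439) + (10470 - 1*21027) = 20502 + (10470 - 21027) = 20502 - 10557 = 9945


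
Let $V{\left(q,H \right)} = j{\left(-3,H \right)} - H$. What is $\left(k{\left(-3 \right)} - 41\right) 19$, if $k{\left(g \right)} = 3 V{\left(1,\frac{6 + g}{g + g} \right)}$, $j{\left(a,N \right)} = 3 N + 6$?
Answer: $-494$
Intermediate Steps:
$j{\left(a,N \right)} = 6 + 3 N$
$V{\left(q,H \right)} = 6 + 2 H$ ($V{\left(q,H \right)} = \left(6 + 3 H\right) - H = 6 + 2 H$)
$k{\left(g \right)} = 18 + \frac{3 \left(6 + g\right)}{g}$ ($k{\left(g \right)} = 3 \left(6 + 2 \frac{6 + g}{g + g}\right) = 3 \left(6 + 2 \frac{6 + g}{2 g}\right) = 3 \left(6 + \frac{6 + g}{g}\right) = 18 + \frac{3 \left(6 + g\right)}{g}$)
$\left(k{\left(-3 \right)} - 41\right) 19 = \left(\left(21 + \frac{18}{-3}\right) - 41\right) 19 = \left(\left(21 + 18 \left(- \frac{1}{3}\right)\right) - 41\right) 19 = \left(\left(21 - 6\right) - 41\right) 19 = \left(15 - 41\right) 19 = \left(-26\right) 19 = -494$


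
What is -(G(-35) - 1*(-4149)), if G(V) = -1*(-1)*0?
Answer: -4149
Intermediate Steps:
G(V) = 0 (G(V) = 1*0 = 0)
-(G(-35) - 1*(-4149)) = -(0 - 1*(-4149)) = -(0 + 4149) = -1*4149 = -4149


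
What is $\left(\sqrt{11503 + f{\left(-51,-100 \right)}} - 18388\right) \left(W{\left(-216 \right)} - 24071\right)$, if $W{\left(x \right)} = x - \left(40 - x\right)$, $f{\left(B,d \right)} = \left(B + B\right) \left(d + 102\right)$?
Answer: $451296684 - 24543 \sqrt{11299} \approx 4.4869 \cdot 10^{8}$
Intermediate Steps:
$f{\left(B,d \right)} = 2 B \left(102 + d\right)$
$W{\left(x \right)} = -40 + 2 x$ ($W{\left(x \right)} = x + \left(-40 + x\right) = -40 + 2 x$)
$\left(\sqrt{11503 + f{\left(-51,-100 \right)}} - 18388\right) \left(W{\left(-216 \right)} - 24071\right) = \left(\sqrt{11503 + 2 \left(-51\right) \left(102 - 100\right)} - 18388\right) \left(\left(-40 + 2 \left(-216\right)\right) - 24071\right) = \left(\sqrt{11503 + 2 \left(-51\right) 2} - 18388\right) \left(\left(-40 - 432\right) - 24071\right) = \left(\sqrt{11503 - 204} - 18388\right) \left(-472 - 24071\right) = \left(\sqrt{11299} - 18388\right) \left(-24543\right) = \left(-18388 + \sqrt{11299}\right) \left(-24543\right) = 451296684 - 24543 \sqrt{11299}$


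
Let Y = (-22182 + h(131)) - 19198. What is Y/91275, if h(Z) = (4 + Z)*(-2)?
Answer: -1666/3651 ≈ -0.45631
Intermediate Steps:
h(Z) = -8 - 2*Z
Y = -41650 (Y = (-22182 + (-8 - 2*131)) - 19198 = (-22182 + (-8 - 262)) - 19198 = (-22182 - 270) - 19198 = -22452 - 19198 = -41650)
Y/91275 = -41650/91275 = -41650*1/91275 = -1666/3651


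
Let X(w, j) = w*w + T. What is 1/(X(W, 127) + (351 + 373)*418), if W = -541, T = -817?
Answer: 1/594496 ≈ 1.6821e-6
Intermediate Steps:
X(w, j) = -817 + w² (X(w, j) = w*w - 817 = w² - 817 = -817 + w²)
1/(X(W, 127) + (351 + 373)*418) = 1/((-817 + (-541)²) + (351 + 373)*418) = 1/((-817 + 292681) + 724*418) = 1/(291864 + 302632) = 1/594496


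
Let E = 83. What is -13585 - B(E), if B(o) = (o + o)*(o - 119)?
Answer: -7609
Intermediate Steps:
B(o) = 2*o*(-119 + o) (B(o) = (2*o)*(-119 + o) = 2*o*(-119 + o))
-13585 - B(E) = -13585 - 2*83*(-119 + 83) = -13585 - 2*83*(-36) = -13585 - 1*(-5976) = -13585 + 5976 = -7609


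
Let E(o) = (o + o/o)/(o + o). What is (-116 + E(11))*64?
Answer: -81280/11 ≈ -7389.1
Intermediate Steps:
E(o) = (1 + o)/(2*o) (E(o) = (o + 1)/((2*o)) = (1 + o)*(1/(2*o)) = (1 + o)/(2*o))
(-116 + E(11))*64 = (-116 + (½)*(1 + 11)/11)*64 = (-116 + (½)*(1/11)*12)*64 = (-116 + 6/11)*64 = -1270/11*64 = -81280/11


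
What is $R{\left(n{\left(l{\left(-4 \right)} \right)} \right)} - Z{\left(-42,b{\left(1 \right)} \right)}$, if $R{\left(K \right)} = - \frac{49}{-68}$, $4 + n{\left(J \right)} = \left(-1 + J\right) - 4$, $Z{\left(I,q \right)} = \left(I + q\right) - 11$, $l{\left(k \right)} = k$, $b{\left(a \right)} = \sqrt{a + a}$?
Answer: $\frac{3653}{68} - \sqrt{2} \approx 52.306$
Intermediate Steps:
$b{\left(a \right)} = \sqrt{2} \sqrt{a}$ ($b{\left(a \right)} = \sqrt{2 a} = \sqrt{2} \sqrt{a}$)
$Z{\left(I,q \right)} = -11 + I + q$
$n{\left(J \right)} = -9 + J$ ($n{\left(J \right)} = -4 + \left(\left(-1 + J\right) - 4\right) = -4 + \left(-5 + J\right) = -9 + J$)
$R{\left(K \right)} = \frac{49}{68}$ ($R{\left(K \right)} = \left(-49\right) \left(- \frac{1}{68}\right) = \frac{49}{68}$)
$R{\left(n{\left(l{\left(-4 \right)} \right)} \right)} - Z{\left(-42,b{\left(1 \right)} \right)} = \frac{49}{68} - \left(-11 - 42 + \sqrt{2} \sqrt{1}\right) = \frac{49}{68} - \left(-11 - 42 + \sqrt{2} \cdot 1\right) = \frac{49}{68} - \left(-11 - 42 + \sqrt{2}\right) = \frac{49}{68} - \left(-53 + \sqrt{2}\right) = \frac{49}{68} + \left(53 - \sqrt{2}\right) = \frac{3653}{68} - \sqrt{2}$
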